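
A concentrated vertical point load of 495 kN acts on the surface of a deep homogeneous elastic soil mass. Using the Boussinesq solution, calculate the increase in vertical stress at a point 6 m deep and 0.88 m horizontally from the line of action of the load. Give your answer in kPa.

Boussinesq vertical stress below a point load on an elastic half-space:
Δσ_z = 3P/(2πz²) · [1 + (r/z)²]^(−5/2)
r/z = 0.88/6 = 0.14667; [1+(r/z)²]^(−5/2) = 0.94818.
Δσ_z = 3×495/(2π×6²) × 0.94818 = 6.5651 × 0.94818 = 6.225 kPa

Δσ_z ≈ 6.22 kPa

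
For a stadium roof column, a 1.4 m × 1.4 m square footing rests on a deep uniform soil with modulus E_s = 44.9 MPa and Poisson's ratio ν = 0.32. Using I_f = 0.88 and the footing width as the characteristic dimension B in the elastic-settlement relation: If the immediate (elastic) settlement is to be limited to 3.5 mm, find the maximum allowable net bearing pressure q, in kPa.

q ≈ 142 kPa

E_s = 44.9 MPa = 44900 kPa.
S_e = q·B·(1−ν²)/E_s · I_f  ⇒  q = S_e·E_s / (B·(1−ν²)·I_f).
q = 0.0035 × 44900 / (1.4 × 0.8976 × 0.88) = 142.1 kPa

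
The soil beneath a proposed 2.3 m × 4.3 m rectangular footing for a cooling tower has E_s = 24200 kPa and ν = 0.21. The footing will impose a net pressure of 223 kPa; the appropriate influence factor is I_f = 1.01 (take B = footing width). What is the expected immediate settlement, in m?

Immediate (elastic) settlement: S_e = q·B·(1−ν²)/E_s · I_f.
S_e = 223 × 2.3 × (1 − 0.21²) / 24200 × 1.01
    = 223 × 2.3 × 0.9559 / 24200 × 1.01
    = 0.02046 m

S_e ≈ 0.0205 m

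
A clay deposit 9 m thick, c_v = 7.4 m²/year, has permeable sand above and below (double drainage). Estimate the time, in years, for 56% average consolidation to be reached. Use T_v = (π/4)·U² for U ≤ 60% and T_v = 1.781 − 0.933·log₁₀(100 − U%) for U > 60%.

t ≈ 0.674 years

Drainage path length: H_d = H/2 = 4.5 m (double drainage).
U ≤ 60%: T_v = (π/4)·U² = (π/4)×0.56² = 0.2463.
t = T_v·H_d²/c_v = 0.2463×4.5²/7.4 = 0.674 years.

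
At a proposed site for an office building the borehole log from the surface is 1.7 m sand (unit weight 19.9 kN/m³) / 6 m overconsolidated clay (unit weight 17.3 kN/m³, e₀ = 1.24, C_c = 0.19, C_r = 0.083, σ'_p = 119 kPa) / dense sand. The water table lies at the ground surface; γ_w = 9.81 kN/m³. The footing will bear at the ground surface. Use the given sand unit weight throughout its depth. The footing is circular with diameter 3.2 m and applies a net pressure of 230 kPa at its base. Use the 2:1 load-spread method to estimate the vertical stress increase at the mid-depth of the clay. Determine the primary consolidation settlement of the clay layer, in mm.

Mid-depth of clay below the ground surface: z = 1.7 + 6/2 = 4.7 m.
Total vertical stress at mid-clay: σ_v = 19.9×1.7 + 17.3×3 = 85.73 kPa.
Pore pressure: u = 9.81×(4.7 − 0) = 46.107 kPa.
Initial effective stress: σ'_0 = σ_v − u = 85.73 − 46.107 = 39.623 kPa.
Stress increase at mid-clay by the 2:1 spreading method:
Δσ ≈ qD²/(D+z)² = 230×3.2²/(3.2+4.7)² = 37.738 kPa
Final effective stress: σ'_f = 39.623 + 37.738 = 77.361 kPa.
σ'_f = 77.361 ≤ σ'_p = 119 kPa, so the clay remains overconsolidated and only the recompression index applies:
S_c = C_r·H/(1+e₀)·log₁₀(σ'_f/σ'_0) = 0.083×6/2.24×log₁₀(77.361/39.623)
    = 0.22232 × 0.29057 = 0.0646 m

S_c ≈ 64.6 mm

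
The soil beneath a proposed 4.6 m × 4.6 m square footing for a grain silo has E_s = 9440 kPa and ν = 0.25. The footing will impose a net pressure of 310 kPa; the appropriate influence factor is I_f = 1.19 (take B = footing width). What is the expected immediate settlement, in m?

S_e ≈ 0.169 m

Immediate (elastic) settlement: S_e = q·B·(1−ν²)/E_s · I_f.
S_e = 310 × 4.6 × (1 − 0.25²) / 9440 × 1.19
    = 310 × 4.6 × 0.9375 / 9440 × 1.19
    = 0.1685 m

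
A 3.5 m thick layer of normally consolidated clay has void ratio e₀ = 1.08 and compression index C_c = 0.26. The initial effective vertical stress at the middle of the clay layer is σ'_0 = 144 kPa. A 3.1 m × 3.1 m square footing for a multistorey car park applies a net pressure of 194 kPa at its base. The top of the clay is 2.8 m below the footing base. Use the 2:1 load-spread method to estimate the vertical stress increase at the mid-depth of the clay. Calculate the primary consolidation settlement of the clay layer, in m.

Mid-depth of clay below the footing base: z = 2.8 + 3.5/2 = 4.55 m.
Stress increase at mid-clay by the 2:1 spreading method:
Δσ = qBL/((B+z)(L+z)) = 194×3.1×3.1/((3.1+4.55)(3.1+4.55)) = 31.857 kPa
Final effective stress: σ'_f = σ'_0 + Δσ = 144 + 31.857 = 175.86 kPa.
Normally consolidated clay, so the full stress increment lies on the virgin compression line:
S_c = C_c·H/(1+e₀)·log₁₀(σ'_f/σ'_0) = 0.26×3.5/(1+1.08)×log₁₀(175.86/144)
    = 0.4375 × 0.086805 = 0.03798 m

S_c ≈ 0.038 m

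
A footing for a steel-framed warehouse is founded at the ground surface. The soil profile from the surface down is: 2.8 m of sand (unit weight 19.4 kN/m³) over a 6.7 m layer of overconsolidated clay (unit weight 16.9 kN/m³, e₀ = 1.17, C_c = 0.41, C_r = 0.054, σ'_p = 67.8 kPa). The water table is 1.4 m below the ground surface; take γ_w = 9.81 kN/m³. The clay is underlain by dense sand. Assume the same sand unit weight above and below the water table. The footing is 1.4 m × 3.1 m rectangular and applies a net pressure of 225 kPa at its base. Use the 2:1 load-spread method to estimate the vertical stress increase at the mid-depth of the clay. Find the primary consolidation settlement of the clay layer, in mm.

S_c ≈ 83.1 mm

Mid-depth of clay below the ground surface: z = 2.8 + 6.7/2 = 6.15 m.
Total vertical stress at mid-clay: σ_v = 19.4×2.8 + 16.9×3.35 = 110.93 kPa.
Pore pressure: u = 9.81×(6.15 − 1.4) = 46.598 kPa.
Initial effective stress: σ'_0 = σ_v − u = 110.93 − 46.598 = 64.332 kPa.
Stress increase at mid-clay by the 2:1 spreading method:
Δσ = qBL/((B+z)(L+z)) = 225×1.4×3.1/((1.4+6.15)(3.1+6.15)) = 13.982 kPa
Final effective stress: σ'_f = 64.332 + 13.982 = 78.314 kPa.
σ'_f = 78.314 > σ'_p = 67.8 kPa, so the stress path crosses the preconsolidation pressure — recompression up to σ'_p, then virgin compression beyond:
S_c = H/(1+e₀)·[C_r·log₁₀(σ'_p/σ'_0) + C_c·log₁₀(σ'_f/σ'_p)]
    = 6.7/2.17 × [0.054×log₁₀(67.8/64.332) + 0.41×log₁₀(78.314/67.8)]
    = 3.0876 × [0.0012313 + 0.02567] = 0.08306 m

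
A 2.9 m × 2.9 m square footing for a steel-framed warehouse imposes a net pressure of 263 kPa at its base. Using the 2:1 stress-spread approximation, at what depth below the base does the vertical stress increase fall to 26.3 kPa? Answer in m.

2:1 spreading — at depth z the loaded area has grown by z in each plan dimension:
qB²/(B+z)² = Δσ_z ⇒ z = B(√(q/Δσ_z) − 1) = 2.9×(√(263/26.3) − 1) = 6.271 m

z ≈ 6.27 m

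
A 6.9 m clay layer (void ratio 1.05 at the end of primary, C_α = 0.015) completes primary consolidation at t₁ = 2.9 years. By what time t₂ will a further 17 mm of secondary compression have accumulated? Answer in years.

t₂ ≈ 6.3 years

S_s = C_α·H/(1+e_p)·log₁₀(t₂/t₁) ⇒ log₁₀(t₂/t₁) = S_s·(1+e_p)/(C_α·H).
log₁₀(t₂/t₁) = 0.017 × (1+1.05) / (0.015×6.9) = 0.3367
t₂ = t₁ × 10^0.3367 = 2.9 × 2.171 = 6.297 years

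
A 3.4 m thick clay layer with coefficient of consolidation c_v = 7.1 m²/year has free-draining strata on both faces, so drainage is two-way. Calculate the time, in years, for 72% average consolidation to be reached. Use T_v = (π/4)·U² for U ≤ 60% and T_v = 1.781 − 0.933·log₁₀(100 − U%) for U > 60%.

Drainage path length: H_d = H/2 = 1.7 m (double drainage).
U > 60%: T_v = 1.781 − 0.933·log₁₀(100 − 72) = 0.4308.
t = T_v·H_d²/c_v = 0.4308×1.7²/7.1 = 0.1754 years.

t ≈ 0.175 years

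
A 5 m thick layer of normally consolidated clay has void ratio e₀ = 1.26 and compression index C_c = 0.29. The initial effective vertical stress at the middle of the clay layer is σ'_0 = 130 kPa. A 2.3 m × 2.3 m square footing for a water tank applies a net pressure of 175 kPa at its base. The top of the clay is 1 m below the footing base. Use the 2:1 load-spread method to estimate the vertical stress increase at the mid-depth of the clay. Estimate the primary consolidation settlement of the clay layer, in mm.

Mid-depth of clay below the footing base: z = 1 + 5/2 = 3.5 m.
Stress increase at mid-clay by the 2:1 spreading method:
Δσ = qBL/((B+z)(L+z)) = 175×2.3×2.3/((2.3+3.5)(2.3+3.5)) = 27.519 kPa
Final effective stress: σ'_f = σ'_0 + Δσ = 130 + 27.519 = 157.52 kPa.
Normally consolidated clay, so the full stress increment lies on the virgin compression line:
S_c = C_c·H/(1+e₀)·log₁₀(σ'_f/σ'_0) = 0.29×5/(1+1.26)×log₁₀(157.52/130)
    = 0.64159 × 0.083392 = 0.0535 m

S_c ≈ 53.5 mm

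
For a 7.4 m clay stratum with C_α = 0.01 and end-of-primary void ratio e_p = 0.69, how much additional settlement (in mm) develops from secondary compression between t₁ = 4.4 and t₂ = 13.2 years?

S_s ≈ 20.9 mm

Secondary compression: S_s = C_α·H/(1+e_p)·log₁₀(t₂/t₁)
S_s = 0.01×7.4/(1+0.69)×log₁₀(13.2/4.4)
    = 0.04379 × 0.4771 = 0.02089 m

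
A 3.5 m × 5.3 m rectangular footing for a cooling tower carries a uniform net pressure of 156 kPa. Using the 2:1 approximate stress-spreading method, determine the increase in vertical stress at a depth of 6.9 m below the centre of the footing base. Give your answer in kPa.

By the 2:1 method the load spreads at 1 horizontal : 2 vertical, so at depth z the loaded area has grown by z in each plan dimension:
Δσ = qBL/((B+z)(L+z)) = 156×3.5×5.3/((3.5+6.9)(5.3+6.9)) = 22.807 kPa

Δσ_z ≈ 22.8 kPa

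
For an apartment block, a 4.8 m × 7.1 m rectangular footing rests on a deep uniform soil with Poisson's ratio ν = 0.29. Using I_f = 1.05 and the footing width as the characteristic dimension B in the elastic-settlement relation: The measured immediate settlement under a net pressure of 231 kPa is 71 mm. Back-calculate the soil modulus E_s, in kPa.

S_e = q·B·(1−ν²)/E_s · I_f  ⇒  E_s = q·B·(1−ν²)·I_f / S_e.
E_s = 231 × 4.8 × 0.9159 × 1.05 / 0.071 = 15020 kPa

E_s ≈ 15000 kPa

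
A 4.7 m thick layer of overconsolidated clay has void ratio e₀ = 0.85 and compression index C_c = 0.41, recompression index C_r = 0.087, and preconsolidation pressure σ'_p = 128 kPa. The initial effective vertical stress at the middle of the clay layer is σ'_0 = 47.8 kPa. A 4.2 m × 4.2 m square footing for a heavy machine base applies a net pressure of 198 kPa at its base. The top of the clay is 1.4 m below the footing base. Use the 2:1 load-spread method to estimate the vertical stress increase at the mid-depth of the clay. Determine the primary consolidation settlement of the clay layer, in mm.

Mid-depth of clay below the footing base: z = 1.4 + 4.7/2 = 3.75 m.
Stress increase at mid-clay by the 2:1 spreading method:
Δσ = qBL/((B+z)(L+z)) = 198×4.2×4.2/((4.2+3.75)(4.2+3.75)) = 55.262 kPa
Final effective stress: σ'_f = 47.8 + 55.262 = 103.06 kPa.
σ'_f = 103.06 ≤ σ'_p = 128 kPa, so the clay remains overconsolidated and only the recompression index applies:
S_c = C_r·H/(1+e₀)·log₁₀(σ'_f/σ'_0) = 0.087×4.7/1.85×log₁₀(103.06/47.8)
    = 0.22102 × 0.33366 = 0.07375 m

S_c ≈ 73.7 mm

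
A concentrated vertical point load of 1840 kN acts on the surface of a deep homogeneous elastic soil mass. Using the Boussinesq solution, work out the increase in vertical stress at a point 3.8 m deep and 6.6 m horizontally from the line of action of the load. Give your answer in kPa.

Δσ_z ≈ 1.88 kPa

Boussinesq vertical stress below a point load on an elastic half-space:
Δσ_z = 3P/(2πz²) · [1 + (r/z)²]^(−5/2)
r/z = 6.6/3.8 = 1.7368; [1+(r/z)²]^(−5/2) = 0.030928.
Δσ_z = 3×1840/(2π×3.8²) × 0.030928 = 60.84 × 0.030928 = 1.882 kPa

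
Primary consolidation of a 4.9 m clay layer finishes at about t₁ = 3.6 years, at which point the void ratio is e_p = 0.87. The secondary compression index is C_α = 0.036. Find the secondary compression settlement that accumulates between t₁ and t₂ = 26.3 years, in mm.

S_s ≈ 81.5 mm

Secondary compression: S_s = C_α·H/(1+e_p)·log₁₀(t₂/t₁)
S_s = 0.036×4.9/(1+0.87)×log₁₀(26.3/3.6)
    = 0.09433 × 0.8637 = 0.08147 m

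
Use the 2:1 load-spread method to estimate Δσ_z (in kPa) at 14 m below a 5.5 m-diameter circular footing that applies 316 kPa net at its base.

Δσ_z ≈ 25.1 kPa

By the 2:1 method the load spreads at 1 horizontal : 2 vertical, so at depth z the loaded area has grown by z in each plan dimension:
Δσ ≈ qD²/(D+z)² = 316×5.5²/(5.5+14)² = 25.139 kPa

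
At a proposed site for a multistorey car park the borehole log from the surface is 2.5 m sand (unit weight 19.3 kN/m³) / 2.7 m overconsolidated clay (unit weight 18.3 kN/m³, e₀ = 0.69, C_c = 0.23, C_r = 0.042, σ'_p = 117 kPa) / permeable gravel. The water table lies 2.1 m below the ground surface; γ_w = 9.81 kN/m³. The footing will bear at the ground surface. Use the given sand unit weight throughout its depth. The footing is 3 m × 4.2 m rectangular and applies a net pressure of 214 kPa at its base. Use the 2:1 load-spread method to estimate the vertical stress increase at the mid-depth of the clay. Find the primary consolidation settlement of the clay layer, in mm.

S_c ≈ 18.3 mm

Mid-depth of clay below the ground surface: z = 2.5 + 2.7/2 = 3.85 m.
Total vertical stress at mid-clay: σ_v = 19.3×2.5 + 18.3×1.35 = 72.955 kPa.
Pore pressure: u = 9.81×(3.85 − 2.1) = 17.168 kPa.
Initial effective stress: σ'_0 = σ_v − u = 72.955 − 17.168 = 55.787 kPa.
Stress increase at mid-clay by the 2:1 spreading method:
Δσ = qBL/((B+z)(L+z)) = 214×3×4.2/((3+3.85)(4.2+3.85)) = 48.899 kPa
Final effective stress: σ'_f = 55.787 + 48.899 = 104.69 kPa.
σ'_f = 104.69 ≤ σ'_p = 117 kPa, so the clay remains overconsolidated and only the recompression index applies:
S_c = C_r·H/(1+e₀)·log₁₀(σ'_f/σ'_0) = 0.042×2.7/1.69×log₁₀(104.69/55.787)
    = 0.067099 × 0.27337 = 0.01834 m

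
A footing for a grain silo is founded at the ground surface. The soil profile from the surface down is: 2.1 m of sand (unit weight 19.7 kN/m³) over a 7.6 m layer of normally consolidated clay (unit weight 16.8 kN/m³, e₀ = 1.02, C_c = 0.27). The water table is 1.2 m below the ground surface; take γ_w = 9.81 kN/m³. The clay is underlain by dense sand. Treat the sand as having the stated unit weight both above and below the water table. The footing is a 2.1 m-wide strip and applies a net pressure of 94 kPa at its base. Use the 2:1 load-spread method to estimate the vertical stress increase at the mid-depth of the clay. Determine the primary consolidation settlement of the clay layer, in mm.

Mid-depth of clay below the ground surface: z = 2.1 + 7.6/2 = 5.9 m.
Total vertical stress at mid-clay: σ_v = 19.7×2.1 + 16.8×3.8 = 105.21 kPa.
Pore pressure: u = 9.81×(5.9 − 1.2) = 46.107 kPa.
Initial effective stress: σ'_0 = σ_v − u = 105.21 − 46.107 = 59.103 kPa.
Stress increase at mid-clay by the 2:1 spreading method:
Δσ = qB/(B+z) = 94×2.1/(2.1+5.9) = 24.675 kPa
Final effective stress: σ'_f = σ'_0 + Δσ = 59.103 + 24.675 = 83.778 kPa.
Normally consolidated clay, so the full stress increment lies on the virgin compression line:
S_c = C_c·H/(1+e₀)·log₁₀(σ'_f/σ'_0) = 0.27×7.6/(1+1.02)×log₁₀(83.778/59.103)
    = 1.0158 × 0.15152 = 0.1539 m

S_c ≈ 154 mm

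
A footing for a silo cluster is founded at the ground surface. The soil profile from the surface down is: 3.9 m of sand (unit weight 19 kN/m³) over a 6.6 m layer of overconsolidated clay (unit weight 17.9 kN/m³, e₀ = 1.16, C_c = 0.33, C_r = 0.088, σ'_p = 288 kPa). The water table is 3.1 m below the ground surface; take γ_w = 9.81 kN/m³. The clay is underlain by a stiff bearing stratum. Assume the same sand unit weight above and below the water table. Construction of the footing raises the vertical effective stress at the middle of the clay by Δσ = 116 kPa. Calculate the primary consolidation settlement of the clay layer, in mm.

S_c ≈ 94.6 mm

Mid-depth of clay below the ground surface: z = 3.9 + 6.6/2 = 7.2 m.
Total vertical stress at mid-clay: σ_v = 19×3.9 + 17.9×3.3 = 133.17 kPa.
Pore pressure: u = 9.81×(7.2 − 3.1) = 40.221 kPa.
Initial effective stress: σ'_0 = σ_v − u = 133.17 − 40.221 = 92.949 kPa.
Final effective stress: σ'_f = 92.949 + 116 = 208.95 kPa.
σ'_f = 208.95 ≤ σ'_p = 288 kPa, so the clay remains overconsolidated and only the recompression index applies:
S_c = C_r·H/(1+e₀)·log₁₀(σ'_f/σ'_0) = 0.088×6.6/2.16×log₁₀(208.95/92.949)
    = 0.26889 × 0.3518 = 0.0946 m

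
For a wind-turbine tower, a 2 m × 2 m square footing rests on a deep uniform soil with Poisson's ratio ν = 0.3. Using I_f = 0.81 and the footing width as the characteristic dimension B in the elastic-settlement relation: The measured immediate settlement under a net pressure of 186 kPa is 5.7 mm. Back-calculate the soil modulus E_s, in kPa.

S_e = q·B·(1−ν²)/E_s · I_f  ⇒  E_s = q·B·(1−ν²)·I_f / S_e.
E_s = 186 × 2 × 0.91 × 0.81 / 0.0057 = 48110 kPa

E_s ≈ 48100 kPa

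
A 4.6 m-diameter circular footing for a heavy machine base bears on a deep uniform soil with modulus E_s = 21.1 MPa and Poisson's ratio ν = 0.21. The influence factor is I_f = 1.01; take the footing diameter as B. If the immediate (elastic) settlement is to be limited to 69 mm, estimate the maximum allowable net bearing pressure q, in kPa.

q ≈ 328 kPa

E_s = 21.1 MPa = 21100 kPa.
S_e = q·B·(1−ν²)/E_s · I_f  ⇒  q = S_e·E_s / (B·(1−ν²)·I_f).
q = 0.069 × 21100 / (4.6 × 0.9559 × 1.01) = 327.8 kPa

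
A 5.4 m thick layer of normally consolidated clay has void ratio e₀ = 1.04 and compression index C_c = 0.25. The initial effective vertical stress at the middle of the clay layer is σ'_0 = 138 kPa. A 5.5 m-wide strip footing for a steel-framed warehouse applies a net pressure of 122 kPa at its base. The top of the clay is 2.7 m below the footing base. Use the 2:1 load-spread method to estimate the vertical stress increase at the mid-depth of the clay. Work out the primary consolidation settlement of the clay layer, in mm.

S_c ≈ 106 mm

Mid-depth of clay below the footing base: z = 2.7 + 5.4/2 = 5.4 m.
Stress increase at mid-clay by the 2:1 spreading method:
Δσ = qB/(B+z) = 122×5.5/(5.5+5.4) = 61.56 kPa
Final effective stress: σ'_f = σ'_0 + Δσ = 138 + 61.56 = 199.56 kPa.
Normally consolidated clay, so the full stress increment lies on the virgin compression line:
S_c = C_c·H/(1+e₀)·log₁₀(σ'_f/σ'_0) = 0.25×5.4/(1+1.04)×log₁₀(199.56/138)
    = 0.66176 × 0.16019 = 0.106 m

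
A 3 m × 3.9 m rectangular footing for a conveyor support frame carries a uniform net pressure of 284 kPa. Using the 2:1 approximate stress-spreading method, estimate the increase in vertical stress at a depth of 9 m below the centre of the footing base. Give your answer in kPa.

By the 2:1 method the load spreads at 1 horizontal : 2 vertical, so at depth z the loaded area has grown by z in each plan dimension:
Δσ = qBL/((B+z)(L+z)) = 284×3×3.9/((3+9)(3.9+9)) = 21.465 kPa

Δσ_z ≈ 21.5 kPa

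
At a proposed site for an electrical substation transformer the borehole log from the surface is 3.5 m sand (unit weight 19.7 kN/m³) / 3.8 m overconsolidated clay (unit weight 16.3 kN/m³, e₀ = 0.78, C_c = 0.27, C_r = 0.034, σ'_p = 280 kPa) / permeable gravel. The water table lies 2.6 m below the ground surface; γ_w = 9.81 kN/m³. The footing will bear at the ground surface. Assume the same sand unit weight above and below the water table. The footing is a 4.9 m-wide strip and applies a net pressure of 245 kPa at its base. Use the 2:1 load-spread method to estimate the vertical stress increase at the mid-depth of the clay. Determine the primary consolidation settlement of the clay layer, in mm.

Mid-depth of clay below the ground surface: z = 3.5 + 3.8/2 = 5.4 m.
Total vertical stress at mid-clay: σ_v = 19.7×3.5 + 16.3×1.9 = 99.92 kPa.
Pore pressure: u = 9.81×(5.4 − 2.6) = 27.468 kPa.
Initial effective stress: σ'_0 = σ_v − u = 99.92 − 27.468 = 72.452 kPa.
Stress increase at mid-clay by the 2:1 spreading method:
Δσ = qB/(B+z) = 245×4.9/(4.9+5.4) = 116.55 kPa
Final effective stress: σ'_f = 72.452 + 116.55 = 189 kPa.
σ'_f = 189 ≤ σ'_p = 280 kPa, so the clay remains overconsolidated and only the recompression index applies:
S_c = C_r·H/(1+e₀)·log₁₀(σ'_f/σ'_0) = 0.034×3.8/1.78×log₁₀(189/72.452)
    = 0.072583 × 0.41641 = 0.03022 m

S_c ≈ 30.2 mm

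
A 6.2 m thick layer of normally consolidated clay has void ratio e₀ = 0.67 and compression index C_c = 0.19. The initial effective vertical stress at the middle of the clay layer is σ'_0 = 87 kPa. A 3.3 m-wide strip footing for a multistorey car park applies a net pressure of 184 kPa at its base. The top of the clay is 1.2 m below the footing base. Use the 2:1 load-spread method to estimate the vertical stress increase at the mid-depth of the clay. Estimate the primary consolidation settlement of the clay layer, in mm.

Mid-depth of clay below the footing base: z = 1.2 + 6.2/2 = 4.3 m.
Stress increase at mid-clay by the 2:1 spreading method:
Δσ = qB/(B+z) = 184×3.3/(3.3+4.3) = 79.895 kPa
Final effective stress: σ'_f = σ'_0 + Δσ = 87 + 79.895 = 166.89 kPa.
Normally consolidated clay, so the full stress increment lies on the virgin compression line:
S_c = C_c·H/(1+e₀)·log₁₀(σ'_f/σ'_0) = 0.19×6.2/(1+0.67)×log₁₀(166.89/87)
    = 0.70539 × 0.28291 = 0.1996 m

S_c ≈ 200 mm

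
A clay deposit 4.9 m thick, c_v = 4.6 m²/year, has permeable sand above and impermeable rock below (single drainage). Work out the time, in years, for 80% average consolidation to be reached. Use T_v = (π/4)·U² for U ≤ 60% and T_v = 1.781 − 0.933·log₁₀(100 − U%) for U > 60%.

t ≈ 2.96 years

Drainage path length: H_d = H = 4.9 m (single drainage).
U > 60%: T_v = 1.781 − 0.933·log₁₀(100 − 80) = 0.56714.
t = T_v·H_d²/c_v = 0.56714×4.9²/4.6 = 2.96 years.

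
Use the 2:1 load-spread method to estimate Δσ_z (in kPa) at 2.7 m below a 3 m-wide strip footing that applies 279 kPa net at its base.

By the 2:1 method the load spreads at 1 horizontal : 2 vertical, so at depth z the loaded area has grown by z in each plan dimension:
Δσ = qB/(B+z) = 279×3/(3+2.7) = 146.84 kPa

Δσ_z ≈ 147 kPa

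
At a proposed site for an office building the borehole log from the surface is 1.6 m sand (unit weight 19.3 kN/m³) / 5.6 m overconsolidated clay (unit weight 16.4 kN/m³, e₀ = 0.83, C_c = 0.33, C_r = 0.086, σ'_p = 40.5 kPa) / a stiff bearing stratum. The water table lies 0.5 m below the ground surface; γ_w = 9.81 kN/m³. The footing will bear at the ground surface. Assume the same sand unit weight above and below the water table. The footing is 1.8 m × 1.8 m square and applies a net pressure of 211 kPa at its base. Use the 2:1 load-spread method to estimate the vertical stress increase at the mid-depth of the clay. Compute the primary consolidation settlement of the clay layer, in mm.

Mid-depth of clay below the ground surface: z = 1.6 + 5.6/2 = 4.4 m.
Total vertical stress at mid-clay: σ_v = 19.3×1.6 + 16.4×2.8 = 76.8 kPa.
Pore pressure: u = 9.81×(4.4 − 0.5) = 38.259 kPa.
Initial effective stress: σ'_0 = σ_v − u = 76.8 − 38.259 = 38.541 kPa.
Stress increase at mid-clay by the 2:1 spreading method:
Δσ = qBL/((B+z)(L+z)) = 211×1.8×1.8/((1.8+4.4)(1.8+4.4)) = 17.785 kPa
Final effective stress: σ'_f = 38.541 + 17.785 = 56.326 kPa.
σ'_f = 56.326 > σ'_p = 40.5 kPa, so the stress path crosses the preconsolidation pressure — recompression up to σ'_p, then virgin compression beyond:
S_c = H/(1+e₀)·[C_r·log₁₀(σ'_p/σ'_0) + C_c·log₁₀(σ'_f/σ'_p)]
    = 5.6/1.83 × [0.086×log₁₀(40.5/38.541) + 0.33×log₁₀(56.326/40.5)]
    = 3.0601 × [0.0018518 + 0.047274] = 0.1503 m

S_c ≈ 150 mm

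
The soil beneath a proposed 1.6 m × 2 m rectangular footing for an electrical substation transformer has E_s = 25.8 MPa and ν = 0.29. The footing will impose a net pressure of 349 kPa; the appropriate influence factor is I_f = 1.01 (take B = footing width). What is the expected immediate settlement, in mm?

Immediate (elastic) settlement: S_e = q·B·(1−ν²)/E_s · I_f.
E_s = 25.8 MPa = 25800 kPa.
S_e = 349 × 1.6 × (1 − 0.29²) / 25800 × 1.01
    = 349 × 1.6 × 0.9159 / 25800 × 1.01
    = 0.02002 m = 20.02 mm

S_e ≈ 20 mm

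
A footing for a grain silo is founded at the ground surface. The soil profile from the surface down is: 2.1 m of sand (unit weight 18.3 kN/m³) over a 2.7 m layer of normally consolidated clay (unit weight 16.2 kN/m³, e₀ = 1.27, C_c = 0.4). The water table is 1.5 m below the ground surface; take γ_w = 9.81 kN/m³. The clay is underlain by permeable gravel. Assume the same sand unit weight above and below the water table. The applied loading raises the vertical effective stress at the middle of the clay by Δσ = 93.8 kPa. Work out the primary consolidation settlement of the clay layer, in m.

S_c ≈ 0.245 m

Mid-depth of clay below the ground surface: z = 2.1 + 2.7/2 = 3.45 m.
Total vertical stress at mid-clay: σ_v = 18.3×2.1 + 16.2×1.35 = 60.3 kPa.
Pore pressure: u = 9.81×(3.45 − 1.5) = 19.13 kPa.
Initial effective stress: σ'_0 = σ_v − u = 60.3 − 19.13 = 41.17 kPa.
Final effective stress: σ'_f = σ'_0 + Δσ = 41.17 + 93.8 = 134.97 kPa.
Normally consolidated clay, so the full stress increment lies on the virgin compression line:
S_c = C_c·H/(1+e₀)·log₁₀(σ'_f/σ'_0) = 0.4×2.7/(1+1.27)×log₁₀(134.97/41.17)
    = 0.47577 × 0.51566 = 0.2453 m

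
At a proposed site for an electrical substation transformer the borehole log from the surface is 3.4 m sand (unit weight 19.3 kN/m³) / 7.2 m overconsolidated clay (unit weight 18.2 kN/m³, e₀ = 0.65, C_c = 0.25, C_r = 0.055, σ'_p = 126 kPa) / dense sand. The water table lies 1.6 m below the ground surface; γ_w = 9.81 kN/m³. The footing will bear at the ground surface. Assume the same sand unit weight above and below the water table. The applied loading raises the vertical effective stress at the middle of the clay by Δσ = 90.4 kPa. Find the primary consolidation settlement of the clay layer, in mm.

Mid-depth of clay below the ground surface: z = 3.4 + 7.2/2 = 7 m.
Total vertical stress at mid-clay: σ_v = 19.3×3.4 + 18.2×3.6 = 131.14 kPa.
Pore pressure: u = 9.81×(7 − 1.6) = 52.974 kPa.
Initial effective stress: σ'_0 = σ_v − u = 131.14 − 52.974 = 78.166 kPa.
Final effective stress: σ'_f = 78.166 + 90.4 = 168.57 kPa.
σ'_f = 168.57 > σ'_p = 126 kPa, so the stress path crosses the preconsolidation pressure — recompression up to σ'_p, then virgin compression beyond:
S_c = H/(1+e₀)·[C_r·log₁₀(σ'_p/σ'_0) + C_c·log₁₀(σ'_f/σ'_p)]
    = 7.2/1.65 × [0.055×log₁₀(126/78.166) + 0.25×log₁₀(168.57/126)]
    = 4.3636 × [0.011404 + 0.031602] = 0.1877 m

S_c ≈ 188 mm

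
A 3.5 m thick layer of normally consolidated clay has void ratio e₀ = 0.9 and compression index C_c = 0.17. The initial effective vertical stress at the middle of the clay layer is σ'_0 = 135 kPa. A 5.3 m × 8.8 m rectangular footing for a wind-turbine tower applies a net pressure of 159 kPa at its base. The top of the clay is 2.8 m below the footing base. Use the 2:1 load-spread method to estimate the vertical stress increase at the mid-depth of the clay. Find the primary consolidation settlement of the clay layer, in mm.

Mid-depth of clay below the footing base: z = 2.8 + 3.5/2 = 4.55 m.
Stress increase at mid-clay by the 2:1 spreading method:
Δσ = qBL/((B+z)(L+z)) = 159×5.3×8.8/((5.3+4.55)(8.8+4.55)) = 56.395 kPa
Final effective stress: σ'_f = σ'_0 + Δσ = 135 + 56.395 = 191.4 kPa.
Normally consolidated clay, so the full stress increment lies on the virgin compression line:
S_c = C_c·H/(1+e₀)·log₁₀(σ'_f/σ'_0) = 0.17×3.5/(1+0.9)×log₁₀(191.4/135)
    = 0.31316 × 0.15161 = 0.04748 m

S_c ≈ 47.5 mm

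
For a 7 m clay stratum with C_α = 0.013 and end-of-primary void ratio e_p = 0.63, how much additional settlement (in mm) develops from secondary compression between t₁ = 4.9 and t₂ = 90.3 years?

S_s ≈ 70.7 mm

Secondary compression: S_s = C_α·H/(1+e_p)·log₁₀(t₂/t₁)
S_s = 0.013×7/(1+0.63)×log₁₀(90.3/4.9)
    = 0.05583 × 1.265 = 0.07065 m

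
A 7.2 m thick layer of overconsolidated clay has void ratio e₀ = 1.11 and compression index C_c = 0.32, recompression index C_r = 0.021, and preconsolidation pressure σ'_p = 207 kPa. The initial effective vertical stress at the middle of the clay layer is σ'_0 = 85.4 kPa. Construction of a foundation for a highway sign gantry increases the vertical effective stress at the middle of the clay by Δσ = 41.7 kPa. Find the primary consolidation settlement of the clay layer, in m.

Final effective stress: σ'_f = 85.4 + 41.7 = 127.1 kPa.
σ'_f = 127.1 ≤ σ'_p = 207 kPa, so the clay remains overconsolidated and only the recompression index applies:
S_c = C_r·H/(1+e₀)·log₁₀(σ'_f/σ'_0) = 0.021×7.2/2.11×log₁₀(127.1/85.4)
    = 0.071658 × 0.17269 = 0.01237 m

S_c ≈ 0.0124 m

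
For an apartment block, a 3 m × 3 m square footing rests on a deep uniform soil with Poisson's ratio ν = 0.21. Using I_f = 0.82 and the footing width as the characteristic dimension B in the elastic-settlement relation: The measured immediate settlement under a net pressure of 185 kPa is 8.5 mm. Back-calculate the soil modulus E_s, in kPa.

S_e = q·B·(1−ν²)/E_s · I_f  ⇒  E_s = q·B·(1−ν²)·I_f / S_e.
E_s = 185 × 3 × 0.9559 × 0.82 / 0.0085 = 51180 kPa

E_s ≈ 51200 kPa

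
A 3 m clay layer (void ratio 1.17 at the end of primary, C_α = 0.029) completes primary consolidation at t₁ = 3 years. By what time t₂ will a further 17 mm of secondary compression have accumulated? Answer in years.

t₂ ≈ 7.96 years

S_s = C_α·H/(1+e_p)·log₁₀(t₂/t₁) ⇒ log₁₀(t₂/t₁) = S_s·(1+e_p)/(C_α·H).
log₁₀(t₂/t₁) = 0.017 × (1+1.17) / (0.029×3) = 0.424
t₂ = t₁ × 10^0.424 = 3 × 2.655 = 7.964 years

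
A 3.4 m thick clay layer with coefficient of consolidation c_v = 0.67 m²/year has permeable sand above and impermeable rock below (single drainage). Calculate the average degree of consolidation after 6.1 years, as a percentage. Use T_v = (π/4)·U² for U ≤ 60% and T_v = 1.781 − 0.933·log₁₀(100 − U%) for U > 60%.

Drainage path length: H_d = H = 3.4 m (single drainage).
T_v = c_v·t/H_d² = 0.67×6.1/3.4² = 0.35355.
T_v = 0.35355 corresponds to the U > 60% branch:
U = 1 − 10^((1.781 − T_v)/0.933)/100 = 0.6612

U ≈ 66.1 %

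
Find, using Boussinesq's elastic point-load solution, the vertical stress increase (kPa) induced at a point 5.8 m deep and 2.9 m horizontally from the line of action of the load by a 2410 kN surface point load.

Δσ_z ≈ 19.6 kPa

Boussinesq vertical stress below a point load on an elastic half-space:
Δσ_z = 3P/(2πz²) · [1 + (r/z)²]^(−5/2)
r/z = 2.9/5.8 = 0.5; [1+(r/z)²]^(−5/2) = 0.57243.
Δσ_z = 3×2410/(2π×5.8²) × 0.57243 = 34.206 × 0.57243 = 19.58 kPa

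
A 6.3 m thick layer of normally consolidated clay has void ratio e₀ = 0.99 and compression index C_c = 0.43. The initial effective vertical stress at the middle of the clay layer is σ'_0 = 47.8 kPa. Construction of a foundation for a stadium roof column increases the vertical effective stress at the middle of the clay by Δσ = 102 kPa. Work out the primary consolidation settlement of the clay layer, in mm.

S_c ≈ 675 mm

Final effective stress: σ'_f = σ'_0 + Δσ = 47.8 + 102 = 149.8 kPa.
Normally consolidated clay, so the full stress increment lies on the virgin compression line:
S_c = C_c·H/(1+e₀)·log₁₀(σ'_f/σ'_0) = 0.43×6.3/(1+0.99)×log₁₀(149.8/47.8)
    = 1.3613 × 0.49608 = 0.6753 m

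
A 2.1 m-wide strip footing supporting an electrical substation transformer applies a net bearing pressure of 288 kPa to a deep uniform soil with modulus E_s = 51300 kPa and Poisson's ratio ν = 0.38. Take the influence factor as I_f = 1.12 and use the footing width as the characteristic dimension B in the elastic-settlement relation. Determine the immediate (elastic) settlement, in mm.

S_e ≈ 11.3 mm

Immediate (elastic) settlement: S_e = q·B·(1−ν²)/E_s · I_f.
S_e = 288 × 2.1 × (1 − 0.38²) / 51300 × 1.12
    = 288 × 2.1 × 0.8556 / 51300 × 1.12
    = 0.0113 m = 11.3 mm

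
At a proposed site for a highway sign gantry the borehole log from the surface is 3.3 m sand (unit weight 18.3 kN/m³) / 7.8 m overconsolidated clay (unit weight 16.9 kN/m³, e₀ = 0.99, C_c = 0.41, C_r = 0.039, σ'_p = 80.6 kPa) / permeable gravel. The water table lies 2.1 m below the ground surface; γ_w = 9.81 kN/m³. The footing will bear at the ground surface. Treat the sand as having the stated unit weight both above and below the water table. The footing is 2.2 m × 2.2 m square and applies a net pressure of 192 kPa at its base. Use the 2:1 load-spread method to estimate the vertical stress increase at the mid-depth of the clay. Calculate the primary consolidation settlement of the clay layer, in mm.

Mid-depth of clay below the ground surface: z = 3.3 + 7.8/2 = 7.2 m.
Total vertical stress at mid-clay: σ_v = 18.3×3.3 + 16.9×3.9 = 126.3 kPa.
Pore pressure: u = 9.81×(7.2 − 2.1) = 50.031 kPa.
Initial effective stress: σ'_0 = σ_v − u = 126.3 − 50.031 = 76.269 kPa.
Stress increase at mid-clay by the 2:1 spreading method:
Δσ = qBL/((B+z)(L+z)) = 192×2.2×2.2/((2.2+7.2)(2.2+7.2)) = 10.517 kPa
Final effective stress: σ'_f = 76.269 + 10.517 = 86.786 kPa.
σ'_f = 86.786 > σ'_p = 80.6 kPa, so the stress path crosses the preconsolidation pressure — recompression up to σ'_p, then virgin compression beyond:
S_c = H/(1+e₀)·[C_r·log₁₀(σ'_p/σ'_0) + C_c·log₁₀(σ'_f/σ'_p)]
    = 7.8/1.99 × [0.039×log₁₀(80.6/76.269) + 0.41×log₁₀(86.786/80.6)]
    = 3.9196 × [0.00093549 + 0.013167] = 0.05528 m

S_c ≈ 55.3 mm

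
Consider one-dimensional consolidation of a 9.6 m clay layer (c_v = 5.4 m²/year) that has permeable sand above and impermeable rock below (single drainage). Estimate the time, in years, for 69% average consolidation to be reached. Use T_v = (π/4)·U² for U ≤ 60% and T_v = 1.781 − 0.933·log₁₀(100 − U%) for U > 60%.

Drainage path length: H_d = H = 9.6 m (single drainage).
U > 60%: T_v = 1.781 − 0.933·log₁₀(100 − 69) = 0.38956.
t = T_v·H_d²/c_v = 0.38956×9.6²/5.4 = 6.648 years.

t ≈ 6.65 years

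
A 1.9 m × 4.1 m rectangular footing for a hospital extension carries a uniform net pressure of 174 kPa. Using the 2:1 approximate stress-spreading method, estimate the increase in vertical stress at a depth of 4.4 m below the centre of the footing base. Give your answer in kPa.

By the 2:1 method the load spreads at 1 horizontal : 2 vertical, so at depth z the loaded area has grown by z in each plan dimension:
Δσ = qBL/((B+z)(L+z)) = 174×1.9×4.1/((1.9+4.4)(4.1+4.4)) = 25.312 kPa

Δσ_z ≈ 25.3 kPa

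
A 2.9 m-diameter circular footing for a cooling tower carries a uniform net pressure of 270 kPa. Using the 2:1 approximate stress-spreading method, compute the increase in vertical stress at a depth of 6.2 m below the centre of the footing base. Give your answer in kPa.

Δσ_z ≈ 27.4 kPa

By the 2:1 method the load spreads at 1 horizontal : 2 vertical, so at depth z the loaded area has grown by z in each plan dimension:
Δσ ≈ qD²/(D+z)² = 270×2.9²/(2.9+6.2)² = 27.421 kPa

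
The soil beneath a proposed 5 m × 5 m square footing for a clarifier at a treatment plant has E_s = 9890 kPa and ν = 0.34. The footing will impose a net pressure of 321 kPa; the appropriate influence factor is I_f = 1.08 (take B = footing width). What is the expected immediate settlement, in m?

Immediate (elastic) settlement: S_e = q·B·(1−ν²)/E_s · I_f.
S_e = 321 × 5 × (1 − 0.34²) / 9890 × 1.08
    = 321 × 5 × 0.8844 / 9890 × 1.08
    = 0.155 m

S_e ≈ 0.155 m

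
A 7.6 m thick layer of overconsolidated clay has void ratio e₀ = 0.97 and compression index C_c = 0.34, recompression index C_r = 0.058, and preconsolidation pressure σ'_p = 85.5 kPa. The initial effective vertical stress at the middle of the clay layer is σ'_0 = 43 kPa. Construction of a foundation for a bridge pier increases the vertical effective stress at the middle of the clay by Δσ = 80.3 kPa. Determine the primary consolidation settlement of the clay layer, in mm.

Final effective stress: σ'_f = 43 + 80.3 = 123.3 kPa.
σ'_f = 123.3 > σ'_p = 85.5 kPa, so the stress path crosses the preconsolidation pressure — recompression up to σ'_p, then virgin compression beyond:
S_c = H/(1+e₀)·[C_r·log₁₀(σ'_p/σ'_0) + C_c·log₁₀(σ'_f/σ'_p)]
    = 7.6/1.97 × [0.058×log₁₀(85.5/43) + 0.34×log₁₀(123.3/85.5)]
    = 3.8579 × [0.017313 + 0.054059] = 0.2753 m

S_c ≈ 275 mm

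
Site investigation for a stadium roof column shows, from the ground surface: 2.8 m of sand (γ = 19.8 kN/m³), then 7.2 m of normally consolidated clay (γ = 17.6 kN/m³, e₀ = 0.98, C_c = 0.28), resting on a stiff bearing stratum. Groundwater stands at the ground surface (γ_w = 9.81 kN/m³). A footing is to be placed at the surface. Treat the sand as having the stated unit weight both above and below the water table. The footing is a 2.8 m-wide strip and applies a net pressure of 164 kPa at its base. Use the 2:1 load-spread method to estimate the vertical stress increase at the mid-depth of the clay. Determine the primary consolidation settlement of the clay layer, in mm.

Mid-depth of clay below the ground surface: z = 2.8 + 7.2/2 = 6.4 m.
Total vertical stress at mid-clay: σ_v = 19.8×2.8 + 17.6×3.6 = 118.8 kPa.
Pore pressure: u = 9.81×(6.4 − 0) = 62.784 kPa.
Initial effective stress: σ'_0 = σ_v − u = 118.8 − 62.784 = 56.016 kPa.
Stress increase at mid-clay by the 2:1 spreading method:
Δσ = qB/(B+z) = 164×2.8/(2.8+6.4) = 49.913 kPa
Final effective stress: σ'_f = σ'_0 + Δσ = 56.016 + 49.913 = 105.93 kPa.
Normally consolidated clay, so the full stress increment lies on the virgin compression line:
S_c = C_c·H/(1+e₀)·log₁₀(σ'_f/σ'_0) = 0.28×7.2/(1+0.98)×log₁₀(105.93/56.016)
    = 1.0182 × 0.27671 = 0.2817 m

S_c ≈ 282 mm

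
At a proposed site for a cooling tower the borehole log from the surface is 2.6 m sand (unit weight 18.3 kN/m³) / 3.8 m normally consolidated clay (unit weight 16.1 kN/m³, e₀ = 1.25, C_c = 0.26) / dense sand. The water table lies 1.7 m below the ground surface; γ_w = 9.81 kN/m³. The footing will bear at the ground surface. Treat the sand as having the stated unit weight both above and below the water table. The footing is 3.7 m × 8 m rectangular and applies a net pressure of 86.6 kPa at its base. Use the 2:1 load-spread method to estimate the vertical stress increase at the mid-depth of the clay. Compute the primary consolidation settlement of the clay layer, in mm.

Mid-depth of clay below the ground surface: z = 2.6 + 3.8/2 = 4.5 m.
Total vertical stress at mid-clay: σ_v = 18.3×2.6 + 16.1×1.9 = 78.17 kPa.
Pore pressure: u = 9.81×(4.5 − 1.7) = 27.468 kPa.
Initial effective stress: σ'_0 = σ_v − u = 78.17 − 27.468 = 50.702 kPa.
Stress increase at mid-clay by the 2:1 spreading method:
Δσ = qBL/((B+z)(L+z)) = 86.6×3.7×8/((3.7+4.5)(8+4.5)) = 25.008 kPa
Final effective stress: σ'_f = σ'_0 + Δσ = 50.702 + 25.008 = 75.71 kPa.
Normally consolidated clay, so the full stress increment lies on the virgin compression line:
S_c = C_c·H/(1+e₀)·log₁₀(σ'_f/σ'_0) = 0.26×3.8/(1+1.25)×log₁₀(75.71/50.702)
    = 0.43911 × 0.17413 = 0.07646 m

S_c ≈ 76.5 mm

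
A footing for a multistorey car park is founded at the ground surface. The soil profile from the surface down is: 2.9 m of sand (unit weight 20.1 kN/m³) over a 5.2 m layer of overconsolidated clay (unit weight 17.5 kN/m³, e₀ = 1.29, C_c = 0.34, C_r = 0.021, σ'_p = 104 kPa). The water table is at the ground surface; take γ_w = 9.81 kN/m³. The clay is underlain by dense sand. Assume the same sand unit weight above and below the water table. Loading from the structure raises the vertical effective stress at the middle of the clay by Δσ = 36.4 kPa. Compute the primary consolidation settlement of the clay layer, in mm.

S_c ≈ 11.4 mm

Mid-depth of clay below the ground surface: z = 2.9 + 5.2/2 = 5.5 m.
Total vertical stress at mid-clay: σ_v = 20.1×2.9 + 17.5×2.6 = 103.79 kPa.
Pore pressure: u = 9.81×(5.5 − 0) = 53.955 kPa.
Initial effective stress: σ'_0 = σ_v − u = 103.79 − 53.955 = 49.835 kPa.
Final effective stress: σ'_f = 49.835 + 36.4 = 86.235 kPa.
σ'_f = 86.235 ≤ σ'_p = 104 kPa, so the clay remains overconsolidated and only the recompression index applies:
S_c = C_r·H/(1+e₀)·log₁₀(σ'_f/σ'_0) = 0.021×5.2/2.29×log₁₀(86.235/49.835)
    = 0.047685 × 0.23815 = 0.01136 m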